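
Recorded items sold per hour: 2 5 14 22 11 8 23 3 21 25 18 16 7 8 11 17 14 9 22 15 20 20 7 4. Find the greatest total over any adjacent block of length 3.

64

(2, 5, 14) → sum 21
(5, 14, 22) → sum 41
(14, 22, 11) → sum 47
(22, 11, 8) → sum 41
(11, 8, 23) → sum 42
(8, 23, 3) → sum 34
(23, 3, 21) → sum 47
(3, 21, 25) → sum 49
(21, 25, 18) → sum 64
(25, 18, 16) → sum 59
(18, 16, 7) → sum 41
(16, 7, 8) → sum 31
(7, 8, 11) → sum 26
(8, 11, 17) → sum 36
(11, 17, 14) → sum 42
(17, 14, 9) → sum 40
(14, 9, 22) → sum 45
(9, 22, 15) → sum 46
(22, 15, 20) → sum 57
(15, 20, 20) → sum 55
(20, 20, 7) → sum 47
(20, 7, 4) → sum 31
Greatest of these is 64.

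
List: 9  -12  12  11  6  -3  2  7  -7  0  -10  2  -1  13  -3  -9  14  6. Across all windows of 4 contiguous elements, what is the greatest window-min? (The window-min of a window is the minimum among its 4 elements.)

-3

Window mins for each of the 15 positions:
(9, -12, 12, 11) → min -12
(-12, 12, 11, 6) → min -12
(12, 11, 6, -3) → min -3
(11, 6, -3, 2) → min -3
(6, -3, 2, 7) → min -3
(-3, 2, 7, -7) → min -7
(2, 7, -7, 0) → min -7
(7, -7, 0, -10) → min -10
(-7, 0, -10, 2) → min -10
(0, -10, 2, -1) → min -10
(-10, 2, -1, 13) → min -10
(2, -1, 13, -3) → min -3
(-1, 13, -3, -9) → min -9
(13, -3, -9, 14) → min -9
(-3, -9, 14, 6) → min -9
Greatest of these is -3.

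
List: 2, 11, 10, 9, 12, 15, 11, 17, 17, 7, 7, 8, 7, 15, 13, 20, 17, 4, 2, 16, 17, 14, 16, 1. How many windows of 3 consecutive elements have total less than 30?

(2, 11, 10) → sum 23  < 30 ✓
(11, 10, 9) → sum 30
(10, 9, 12) → sum 31
(9, 12, 15) → sum 36
(12, 15, 11) → sum 38
(15, 11, 17) → sum 43
(11, 17, 17) → sum 45
(17, 17, 7) → sum 41
(17, 7, 7) → sum 31
(7, 7, 8) → sum 22  < 30 ✓
(7, 8, 7) → sum 22  < 30 ✓
(8, 7, 15) → sum 30
(7, 15, 13) → sum 35
(15, 13, 20) → sum 48
(13, 20, 17) → sum 50
(20, 17, 4) → sum 41
(17, 4, 2) → sum 23  < 30 ✓
(4, 2, 16) → sum 22  < 30 ✓
(2, 16, 17) → sum 35
(16, 17, 14) → sum 47
(17, 14, 16) → sum 47
(14, 16, 1) → sum 31
5 windows satisfy the condition.

5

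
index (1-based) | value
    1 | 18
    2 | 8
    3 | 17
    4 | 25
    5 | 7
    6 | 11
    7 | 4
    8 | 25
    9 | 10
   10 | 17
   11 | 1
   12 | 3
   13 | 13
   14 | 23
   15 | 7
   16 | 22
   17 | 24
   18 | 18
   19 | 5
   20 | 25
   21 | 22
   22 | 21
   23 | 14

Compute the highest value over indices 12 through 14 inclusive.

Elements at indices 12..14: 3, 13, 23
max(3, 13, 23) = 23

23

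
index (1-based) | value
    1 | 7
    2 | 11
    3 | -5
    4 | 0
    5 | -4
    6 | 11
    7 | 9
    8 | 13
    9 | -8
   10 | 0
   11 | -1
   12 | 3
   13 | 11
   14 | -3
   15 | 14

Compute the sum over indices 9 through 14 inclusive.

2

Elements at indices 9..14: -8, 0, -1, 3, 11, -3
sum(-8, 0, -1, 3, 11, -3) = 2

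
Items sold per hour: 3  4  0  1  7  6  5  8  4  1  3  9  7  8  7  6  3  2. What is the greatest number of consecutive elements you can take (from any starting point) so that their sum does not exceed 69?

→ 3: sum 3, len 1
→ 4: sum 7, len 2
→ 0: sum 7, len 3
→ 1: sum 8, len 4
→ 7: sum 15, len 5
→ 6: sum 21, len 6
→ 5: sum 26, len 7
→ 8: sum 34, len 8
→ 4: sum 38, len 9
→ 1: sum 39, len 10
→ 3: sum 42, len 11
→ 9: sum 51, len 12
→ 7: sum 58, len 13
→ 8: sum 66, len 14
→ 7 (dropped 3, 4): sum 66, len 13
→ 6 (dropped 0, 1, 7): sum 64, len 11
→ 3: sum 67, len 12
→ 2: sum 69, len 13
Longest length seen: 14.

14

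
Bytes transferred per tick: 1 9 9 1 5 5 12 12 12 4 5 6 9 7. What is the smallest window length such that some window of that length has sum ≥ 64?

Extend right; whenever the sum reaches 64, record the length and shrink from the left:
add 1: running sum 1 < 64
add 9: running sum 10 < 64
add 9: running sum 19 < 64
add 1: running sum 20 < 64
add 5: running sum 25 < 64
add 5: running sum 30 < 64
add 12: running sum 42 < 64
add 12: running sum 54 < 64
add 12: shortest ending here [9, 9, 1, 5, 5, 12, 12, 12] sum 65, len 8
add 4: shortest ending here [9, 9, 1, 5, 5, 12, 12, 12, 4] sum 69, len 9
add 5: shortest ending here [9, 1, 5, 5, 12, 12, 12, 4, 5] sum 65, len 9
add 6: shortest ending here [9, 1, 5, 5, 12, 12, 12, 4, 5, 6] sum 71, len 10
add 9: shortest ending here [5, 12, 12, 12, 4, 5, 6, 9] sum 65, len 8
add 7: shortest ending here [12, 12, 12, 4, 5, 6, 9, 7] sum 67, len 8
Shortest qualifying length: 8.

8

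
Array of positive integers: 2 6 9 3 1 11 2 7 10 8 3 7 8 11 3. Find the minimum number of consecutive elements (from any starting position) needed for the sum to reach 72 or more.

add 2: running sum 2 < 72
add 6: running sum 8 < 72
add 9: running sum 17 < 72
add 3: running sum 20 < 72
add 1: running sum 21 < 72
add 11: running sum 32 < 72
add 2: running sum 34 < 72
add 7: running sum 41 < 72
add 10: running sum 51 < 72
add 8: running sum 59 < 72
add 3: running sum 62 < 72
add 7: running sum 69 < 72
add 8: shortest ending here [6, 9, 3, 1, 11, 2, 7, 10, 8, 3, 7, 8] sum 75, len 12
add 11: shortest ending here [9, 3, 1, 11, 2, 7, 10, 8, 3, 7, 8, 11] sum 80, len 12
add 3: shortest ending here [3, 1, 11, 2, 7, 10, 8, 3, 7, 8, 11, 3] sum 74, len 12
Shortest qualifying length: 12.

12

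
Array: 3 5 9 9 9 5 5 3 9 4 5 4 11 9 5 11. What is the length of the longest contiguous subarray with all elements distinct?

4

[3] len 1
[3, 5] len 2
[3, 5, 9] len 3
[9] len 1
[9] len 1
[9, 5] len 2
[5] len 1
[5, 3] len 2
[5, 3, 9] len 3
[5, 3, 9, 4] len 4
[3, 9, 4, 5] len 4
[5, 4] len 2
[5, 4, 11] len 3
[5, 4, 11, 9] len 4
[4, 11, 9, 5] len 4
[9, 5, 11] len 3
Longest all-distinct length: 4.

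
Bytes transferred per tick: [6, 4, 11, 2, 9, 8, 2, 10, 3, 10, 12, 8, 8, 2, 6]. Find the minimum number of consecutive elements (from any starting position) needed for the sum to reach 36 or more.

4

Extend right; whenever the sum reaches 36, record the length and shrink from the left:
add 6: running sum 6 < 36
add 4: running sum 10 < 36
add 11: running sum 21 < 36
add 2: running sum 23 < 36
add 9: running sum 32 < 36
add 8: shortest ending here [6, 4, 11, 2, 9, 8] sum 40, len 6
add 2: shortest ending here [4, 11, 2, 9, 8, 2] sum 36, len 6
add 10: shortest ending here [11, 2, 9, 8, 2, 10] sum 42, len 6
add 3: shortest ending here [11, 2, 9, 8, 2, 10, 3] sum 45, len 7
add 10: shortest ending here [9, 8, 2, 10, 3, 10] sum 42, len 6
add 12: shortest ending here [2, 10, 3, 10, 12] sum 37, len 5
add 8: shortest ending here [10, 3, 10, 12, 8] sum 43, len 5
add 8: shortest ending here [10, 12, 8, 8] sum 38, len 4
add 2: shortest ending here [10, 12, 8, 8, 2] sum 40, len 5
add 6: shortest ending here [12, 8, 8, 2, 6] sum 36, len 5
Shortest qualifying length: 4.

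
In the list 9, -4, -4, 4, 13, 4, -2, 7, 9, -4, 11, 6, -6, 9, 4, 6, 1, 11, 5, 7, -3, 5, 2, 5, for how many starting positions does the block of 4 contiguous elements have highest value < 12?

9 -4 -4 4 → max 9  < 12 ✓
-4 -4 4 13 → max 13
-4 4 13 4 → max 13
4 13 4 -2 → max 13
13 4 -2 7 → max 13
4 -2 7 9 → max 9  < 12 ✓
-2 7 9 -4 → max 9  < 12 ✓
7 9 -4 11 → max 11  < 12 ✓
9 -4 11 6 → max 11  < 12 ✓
-4 11 6 -6 → max 11  < 12 ✓
11 6 -6 9 → max 11  < 12 ✓
6 -6 9 4 → max 9  < 12 ✓
-6 9 4 6 → max 9  < 12 ✓
9 4 6 1 → max 9  < 12 ✓
4 6 1 11 → max 11  < 12 ✓
6 1 11 5 → max 11  < 12 ✓
1 11 5 7 → max 11  < 12 ✓
11 5 7 -3 → max 11  < 12 ✓
5 7 -3 5 → max 7  < 12 ✓
7 -3 5 2 → max 7  < 12 ✓
-3 5 2 5 → max 5  < 12 ✓
17 windows satisfy the condition.

17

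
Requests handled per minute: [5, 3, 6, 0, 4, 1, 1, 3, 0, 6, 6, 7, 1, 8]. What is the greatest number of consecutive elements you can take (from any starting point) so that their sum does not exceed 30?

10

add 5: [5] sum 5, len 1
add 3: [5, 3] sum 8, len 2
add 6: [5, 3, 6] sum 14, len 3
add 0: [5, 3, 6, 0] sum 14, len 4
add 4: [5, 3, 6, 0, 4] sum 18, len 5
add 1: [5, 3, 6, 0, 4, 1] sum 19, len 6
add 1: [5, 3, 6, 0, 4, 1, 1] sum 20, len 7
add 3: [5, 3, 6, 0, 4, 1, 1, 3] sum 23, len 8
add 0: [5, 3, 6, 0, 4, 1, 1, 3, 0] sum 23, len 9
add 6: [5, 3, 6, 0, 4, 1, 1, 3, 0, 6] sum 29, len 10
add 6: [3, 6, 0, 4, 1, 1, 3, 0, 6, 6] sum 30, len 10
add 7: [0, 4, 1, 1, 3, 0, 6, 6, 7] sum 28, len 9
add 1: [0, 4, 1, 1, 3, 0, 6, 6, 7, 1] sum 29, len 10
add 8: [0, 6, 6, 7, 1, 8] sum 28, len 6
Longest length seen: 10.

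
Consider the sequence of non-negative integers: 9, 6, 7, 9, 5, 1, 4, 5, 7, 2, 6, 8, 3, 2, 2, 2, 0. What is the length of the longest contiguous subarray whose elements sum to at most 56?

add 9: [9] sum 9, len 1
add 6: [9, 6] sum 15, len 2
add 7: [9, 6, 7] sum 22, len 3
add 9: [9, 6, 7, 9] sum 31, len 4
add 5: [9, 6, 7, 9, 5] sum 36, len 5
add 1: [9, 6, 7, 9, 5, 1] sum 37, len 6
add 4: [9, 6, 7, 9, 5, 1, 4] sum 41, len 7
add 5: [9, 6, 7, 9, 5, 1, 4, 5] sum 46, len 8
add 7: [9, 6, 7, 9, 5, 1, 4, 5, 7] sum 53, len 9
add 2: [9, 6, 7, 9, 5, 1, 4, 5, 7, 2] sum 55, len 10
add 6: [6, 7, 9, 5, 1, 4, 5, 7, 2, 6] sum 52, len 10
add 8: [7, 9, 5, 1, 4, 5, 7, 2, 6, 8] sum 54, len 10
add 3: [9, 5, 1, 4, 5, 7, 2, 6, 8, 3] sum 50, len 10
add 2: [9, 5, 1, 4, 5, 7, 2, 6, 8, 3, 2] sum 52, len 11
add 2: [9, 5, 1, 4, 5, 7, 2, 6, 8, 3, 2, 2] sum 54, len 12
add 2: [9, 5, 1, 4, 5, 7, 2, 6, 8, 3, 2, 2, 2] sum 56, len 13
add 0: [9, 5, 1, 4, 5, 7, 2, 6, 8, 3, 2, 2, 2, 0] sum 56, len 14
Longest length seen: 14.

14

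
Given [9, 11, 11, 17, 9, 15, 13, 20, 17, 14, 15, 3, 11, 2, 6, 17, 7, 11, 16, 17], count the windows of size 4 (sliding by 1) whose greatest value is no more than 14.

9 11 11 17 → max 17
11 11 17 9 → max 17
11 17 9 15 → max 17
17 9 15 13 → max 17
9 15 13 20 → max 20
15 13 20 17 → max 20
13 20 17 14 → max 20
20 17 14 15 → max 20
17 14 15 3 → max 17
14 15 3 11 → max 15
15 3 11 2 → max 15
3 11 2 6 → max 11  ≤ 14 ✓
11 2 6 17 → max 17
2 6 17 7 → max 17
6 17 7 11 → max 17
17 7 11 16 → max 17
7 11 16 17 → max 17
1 window satisfy the condition.

1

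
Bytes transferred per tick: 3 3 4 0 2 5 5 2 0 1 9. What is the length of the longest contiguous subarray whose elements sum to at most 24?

[3] sum 3 len 1
[3, 3] sum 6 len 2
[3, 3, 4] sum 10 len 3
[3, 3, 4, 0] sum 10 len 4
[3, 3, 4, 0, 2] sum 12 len 5
[3, 3, 4, 0, 2, 5] sum 17 len 6
[3, 3, 4, 0, 2, 5, 5] sum 22 len 7
[3, 3, 4, 0, 2, 5, 5, 2] sum 24 len 8
[3, 3, 4, 0, 2, 5, 5, 2, 0] sum 24 len 9
[3, 4, 0, 2, 5, 5, 2, 0, 1] sum 22 len 9
[0, 2, 5, 5, 2, 0, 1, 9] sum 24 len 8
Longest length seen: 9.

9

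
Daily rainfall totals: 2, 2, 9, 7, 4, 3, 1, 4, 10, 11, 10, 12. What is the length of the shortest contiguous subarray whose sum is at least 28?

add 2: running sum 2 < 28
add 2: running sum 4 < 28
add 9: running sum 13 < 28
add 7: running sum 20 < 28
add 4: running sum 24 < 28
add 3: running sum 27 < 28
add 1: shortest ending here [2, 2, 9, 7, 4, 3, 1] sum 28, len 7
add 4: shortest ending here [9, 7, 4, 3, 1, 4] sum 28, len 6
add 10: shortest ending here [7, 4, 3, 1, 4, 10] sum 29, len 6
add 11: shortest ending here [3, 1, 4, 10, 11] sum 29, len 5
add 10: shortest ending here [10, 11, 10] sum 31, len 3
add 12: shortest ending here [11, 10, 12] sum 33, len 3
Shortest qualifying length: 3.

3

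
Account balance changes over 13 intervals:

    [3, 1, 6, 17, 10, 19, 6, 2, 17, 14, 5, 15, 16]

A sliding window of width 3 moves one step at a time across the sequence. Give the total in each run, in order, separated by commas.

Sliding a size-3 window across the 13 values:
(3, 1, 6) → sum 10
(1, 6, 17) → sum 24
(6, 17, 10) → sum 33
(17, 10, 19) → sum 46
(10, 19, 6) → sum 35
(19, 6, 2) → sum 27
(6, 2, 17) → sum 25
(2, 17, 14) → sum 33
(17, 14, 5) → sum 36
(14, 5, 15) → sum 34
(5, 15, 16) → sum 36

10, 24, 33, 46, 35, 27, 25, 33, 36, 34, 36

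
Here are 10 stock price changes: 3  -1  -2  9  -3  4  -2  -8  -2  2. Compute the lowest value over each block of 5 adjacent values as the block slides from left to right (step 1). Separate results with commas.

(3, -1, -2, 9, -3) → min -3
(-1, -2, 9, -3, 4) → min -3
(-2, 9, -3, 4, -2) → min -3
(9, -3, 4, -2, -8) → min -8
(-3, 4, -2, -8, -2) → min -8
(4, -2, -8, -2, 2) → min -8

-3, -3, -3, -8, -8, -8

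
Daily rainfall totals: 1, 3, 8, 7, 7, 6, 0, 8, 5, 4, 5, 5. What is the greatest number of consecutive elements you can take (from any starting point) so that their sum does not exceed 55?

Extend to the right; shrink from the left whenever the sum exceeds 55:
→ 1: sum 1, len 1
→ 3: sum 4, len 2
→ 8: sum 12, len 3
→ 7: sum 19, len 4
→ 7: sum 26, len 5
→ 6: sum 32, len 6
→ 0: sum 32, len 7
→ 8: sum 40, len 8
→ 5: sum 45, len 9
→ 4: sum 49, len 10
→ 5: sum 54, len 11
→ 5 (dropped 1, 3): sum 55, len 10
Longest length seen: 11.

11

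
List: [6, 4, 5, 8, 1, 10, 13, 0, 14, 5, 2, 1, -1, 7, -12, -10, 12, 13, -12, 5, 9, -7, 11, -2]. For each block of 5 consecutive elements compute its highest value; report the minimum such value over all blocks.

Each size-5 window and its max:
[6, 4, 5, 8, 1] → max 8
[4, 5, 8, 1, 10] → max 10
[5, 8, 1, 10, 13] → max 13
[8, 1, 10, 13, 0] → max 13
[1, 10, 13, 0, 14] → max 14
[10, 13, 0, 14, 5] → max 14
[13, 0, 14, 5, 2] → max 14
[0, 14, 5, 2, 1] → max 14
[14, 5, 2, 1, -1] → max 14
[5, 2, 1, -1, 7] → max 7
[2, 1, -1, 7, -12] → max 7
[1, -1, 7, -12, -10] → max 7
[-1, 7, -12, -10, 12] → max 12
[7, -12, -10, 12, 13] → max 13
[-12, -10, 12, 13, -12] → max 13
[-10, 12, 13, -12, 5] → max 13
[12, 13, -12, 5, 9] → max 13
[13, -12, 5, 9, -7] → max 13
[-12, 5, 9, -7, 11] → max 11
[5, 9, -7, 11, -2] → max 11
Minimum of these is 7.

7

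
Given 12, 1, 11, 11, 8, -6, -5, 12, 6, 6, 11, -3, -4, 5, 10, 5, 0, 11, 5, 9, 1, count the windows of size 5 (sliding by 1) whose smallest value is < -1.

12 1 11 11 8 → min 1
1 11 11 8 -6 → min -6  < -1 ✓
11 11 8 -6 -5 → min -6  < -1 ✓
11 8 -6 -5 12 → min -6  < -1 ✓
8 -6 -5 12 6 → min -6  < -1 ✓
-6 -5 12 6 6 → min -6  < -1 ✓
-5 12 6 6 11 → min -5  < -1 ✓
12 6 6 11 -3 → min -3  < -1 ✓
6 6 11 -3 -4 → min -4  < -1 ✓
6 11 -3 -4 5 → min -4  < -1 ✓
11 -3 -4 5 10 → min -4  < -1 ✓
-3 -4 5 10 5 → min -4  < -1 ✓
-4 5 10 5 0 → min -4  < -1 ✓
5 10 5 0 11 → min 0
10 5 0 11 5 → min 0
5 0 11 5 9 → min 0
0 11 5 9 1 → min 0
12 windows satisfy the condition.

12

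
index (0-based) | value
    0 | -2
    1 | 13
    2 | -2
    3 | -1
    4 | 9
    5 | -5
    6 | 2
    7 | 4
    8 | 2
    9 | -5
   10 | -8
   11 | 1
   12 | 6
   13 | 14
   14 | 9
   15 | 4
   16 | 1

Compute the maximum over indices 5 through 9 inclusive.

4

Elements at indices 5..9: -5, 2, 4, 2, -5
max(-5, 2, 4, 2, -5) = 4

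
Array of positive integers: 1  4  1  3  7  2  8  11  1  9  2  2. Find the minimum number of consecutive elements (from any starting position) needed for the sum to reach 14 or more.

2

Extend right; whenever the sum reaches 14, record the length and shrink from the left:
add 1: running sum 1 < 14
add 4: running sum 5 < 14
add 1: running sum 6 < 14
add 3: running sum 9 < 14
end 4: [4, 1, 3, 7] sum 15, len 4
end 5: [4, 1, 3, 7, 2] sum 17, len 5
end 6: [7, 2, 8] sum 17, len 3
end 7: [8, 11] sum 19, len 2
end 8: [8, 11, 1] sum 20, len 3
end 9: [11, 1, 9] sum 21, len 3
end 10: [11, 1, 9, 2] sum 23, len 4
end 11: [1, 9, 2, 2] sum 14, len 4
Shortest qualifying length: 2.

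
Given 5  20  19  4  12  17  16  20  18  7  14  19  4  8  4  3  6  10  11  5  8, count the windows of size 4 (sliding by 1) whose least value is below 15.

17

5 20 19 4 → min 4  < 15 ✓
20 19 4 12 → min 4  < 15 ✓
19 4 12 17 → min 4  < 15 ✓
4 12 17 16 → min 4  < 15 ✓
12 17 16 20 → min 12  < 15 ✓
17 16 20 18 → min 16
16 20 18 7 → min 7  < 15 ✓
20 18 7 14 → min 7  < 15 ✓
18 7 14 19 → min 7  < 15 ✓
7 14 19 4 → min 4  < 15 ✓
14 19 4 8 → min 4  < 15 ✓
19 4 8 4 → min 4  < 15 ✓
4 8 4 3 → min 3  < 15 ✓
8 4 3 6 → min 3  < 15 ✓
4 3 6 10 → min 3  < 15 ✓
3 6 10 11 → min 3  < 15 ✓
6 10 11 5 → min 5  < 15 ✓
10 11 5 8 → min 5  < 15 ✓
17 windows satisfy the condition.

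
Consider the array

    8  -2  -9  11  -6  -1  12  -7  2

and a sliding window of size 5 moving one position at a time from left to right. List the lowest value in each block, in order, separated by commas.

-9, -9, -9, -7, -7

[8, -2, -9, 11, -6] → min -9
[-2, -9, 11, -6, -1] → min -9
[-9, 11, -6, -1, 12] → min -9
[11, -6, -1, 12, -7] → min -7
[-6, -1, 12, -7, 2] → min -7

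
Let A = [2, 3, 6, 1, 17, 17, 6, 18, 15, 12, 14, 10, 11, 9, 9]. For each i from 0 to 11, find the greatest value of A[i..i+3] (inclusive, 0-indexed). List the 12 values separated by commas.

(2, 3, 6, 1) → max 6
(3, 6, 1, 17) → max 17
(6, 1, 17, 17) → max 17
(1, 17, 17, 6) → max 17
(17, 17, 6, 18) → max 18
(17, 6, 18, 15) → max 18
(6, 18, 15, 12) → max 18
(18, 15, 12, 14) → max 18
(15, 12, 14, 10) → max 15
(12, 14, 10, 11) → max 14
(14, 10, 11, 9) → max 14
(10, 11, 9, 9) → max 11

6, 17, 17, 17, 18, 18, 18, 18, 15, 14, 14, 11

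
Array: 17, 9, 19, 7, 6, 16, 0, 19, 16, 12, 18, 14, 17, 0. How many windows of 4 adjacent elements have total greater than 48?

[17, 9, 19, 7] → sum 52  > 48 ✓
[9, 19, 7, 6] → sum 41
[19, 7, 6, 16] → sum 48
[7, 6, 16, 0] → sum 29
[6, 16, 0, 19] → sum 41
[16, 0, 19, 16] → sum 51  > 48 ✓
[0, 19, 16, 12] → sum 47
[19, 16, 12, 18] → sum 65  > 48 ✓
[16, 12, 18, 14] → sum 60  > 48 ✓
[12, 18, 14, 17] → sum 61  > 48 ✓
[18, 14, 17, 0] → sum 49  > 48 ✓
6 windows satisfy the condition.

6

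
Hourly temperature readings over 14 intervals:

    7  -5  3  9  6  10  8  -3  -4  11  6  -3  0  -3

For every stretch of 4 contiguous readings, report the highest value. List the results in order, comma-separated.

9, 9, 10, 10, 10, 10, 11, 11, 11, 11, 6

[7, -5, 3, 9] → max 9
[-5, 3, 9, 6] → max 9
[3, 9, 6, 10] → max 10
[9, 6, 10, 8] → max 10
[6, 10, 8, -3] → max 10
[10, 8, -3, -4] → max 10
[8, -3, -4, 11] → max 11
[-3, -4, 11, 6] → max 11
[-4, 11, 6, -3] → max 11
[11, 6, -3, 0] → max 11
[6, -3, 0, -3] → max 6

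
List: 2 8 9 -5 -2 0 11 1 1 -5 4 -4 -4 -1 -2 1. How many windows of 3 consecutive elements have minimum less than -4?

2 8 9 → min 2
8 9 -5 → min -5  < -4 ✓
9 -5 -2 → min -5  < -4 ✓
-5 -2 0 → min -5  < -4 ✓
-2 0 11 → min -2
0 11 1 → min 0
11 1 1 → min 1
1 1 -5 → min -5  < -4 ✓
1 -5 4 → min -5  < -4 ✓
-5 4 -4 → min -5  < -4 ✓
4 -4 -4 → min -4
-4 -4 -1 → min -4
-4 -1 -2 → min -4
-1 -2 1 → min -2
6 windows satisfy the condition.

6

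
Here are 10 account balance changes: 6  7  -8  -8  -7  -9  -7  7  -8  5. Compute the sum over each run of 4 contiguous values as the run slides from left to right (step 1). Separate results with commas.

-3, -16, -32, -31, -16, -17, -3

Sliding a size-4 window across the 10 values:
6 7 -8 -8 → sum -3
7 -8 -8 -7 → sum -16
-8 -8 -7 -9 → sum -32
-8 -7 -9 -7 → sum -31
-7 -9 -7 7 → sum -16
-9 -7 7 -8 → sum -17
-7 7 -8 5 → sum -3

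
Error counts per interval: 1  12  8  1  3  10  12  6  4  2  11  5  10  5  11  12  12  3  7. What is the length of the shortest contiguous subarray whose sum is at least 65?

add 1: running sum 1 < 65
add 12: running sum 13 < 65
add 8: running sum 21 < 65
add 1: running sum 22 < 65
add 3: running sum 25 < 65
add 10: running sum 35 < 65
add 12: running sum 47 < 65
add 6: running sum 53 < 65
add 4: running sum 57 < 65
add 2: running sum 59 < 65
end 10: [12, 8, 1, 3, 10, 12, 6, 4, 2, 11] sum 69, len 10
end 11: [12, 8, 1, 3, 10, 12, 6, 4, 2, 11, 5] sum 74, len 11
end 12: [8, 1, 3, 10, 12, 6, 4, 2, 11, 5, 10] sum 72, len 11
end 13: [10, 12, 6, 4, 2, 11, 5, 10, 5] sum 65, len 9
end 14: [12, 6, 4, 2, 11, 5, 10, 5, 11] sum 66, len 9
end 15: [6, 4, 2, 11, 5, 10, 5, 11, 12] sum 66, len 9
end 16: [11, 5, 10, 5, 11, 12, 12] sum 66, len 7
end 17: [11, 5, 10, 5, 11, 12, 12, 3] sum 69, len 8
end 18: [5, 10, 5, 11, 12, 12, 3, 7] sum 65, len 8
Shortest qualifying length: 7.

7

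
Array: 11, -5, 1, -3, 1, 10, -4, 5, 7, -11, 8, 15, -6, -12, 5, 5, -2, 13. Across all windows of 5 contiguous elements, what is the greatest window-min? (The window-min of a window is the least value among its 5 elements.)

-4

Each size-5 window and its min:
11 -5 1 -3 1 → min -5
-5 1 -3 1 10 → min -5
1 -3 1 10 -4 → min -4
-3 1 10 -4 5 → min -4
1 10 -4 5 7 → min -4
10 -4 5 7 -11 → min -11
-4 5 7 -11 8 → min -11
5 7 -11 8 15 → min -11
7 -11 8 15 -6 → min -11
-11 8 15 -6 -12 → min -12
8 15 -6 -12 5 → min -12
15 -6 -12 5 5 → min -12
-6 -12 5 5 -2 → min -12
-12 5 5 -2 13 → min -12
Greatest of these is -4.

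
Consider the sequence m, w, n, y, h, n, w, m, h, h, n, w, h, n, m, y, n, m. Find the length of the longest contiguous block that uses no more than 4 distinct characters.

add m: window [m] (1 distinct), len 1
add w: window [m, w] (2 distinct), len 2
add n: window [m, w, n] (3 distinct), len 3
add y: window [m, w, n, y] (4 distinct), len 4
add h: window [w, n, y, h] (4 distinct), len 4
add n: window [w, n, y, h, n] (4 distinct), len 5
add w: window [w, n, y, h, n, w] (4 distinct), len 6
add m: window [h, n, w, m] (4 distinct), len 4
add h: window [h, n, w, m, h] (4 distinct), len 5
add h: window [h, n, w, m, h, h] (4 distinct), len 6
add n: window [h, n, w, m, h, h, n] (4 distinct), len 7
add w: window [h, n, w, m, h, h, n, w] (4 distinct), len 8
add h: window [h, n, w, m, h, h, n, w, h] (4 distinct), len 9
add n: window [h, n, w, m, h, h, n, w, h, n] (4 distinct), len 10
add m: window [h, n, w, m, h, h, n, w, h, n, m] (4 distinct), len 11
add y: window [h, n, m, y] (4 distinct), len 4
add n: window [h, n, m, y, n] (4 distinct), len 5
add m: window [h, n, m, y, n, m] (4 distinct), len 6
Longest length with ≤4 distinct: 11.

11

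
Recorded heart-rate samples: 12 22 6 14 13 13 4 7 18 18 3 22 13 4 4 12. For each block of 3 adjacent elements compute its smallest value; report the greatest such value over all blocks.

Each size-3 window and its min:
[12, 22, 6] → min 6
[22, 6, 14] → min 6
[6, 14, 13] → min 6
[14, 13, 13] → min 13
[13, 13, 4] → min 4
[13, 4, 7] → min 4
[4, 7, 18] → min 4
[7, 18, 18] → min 7
[18, 18, 3] → min 3
[18, 3, 22] → min 3
[3, 22, 13] → min 3
[22, 13, 4] → min 4
[13, 4, 4] → min 4
[4, 4, 12] → min 4
Greatest of these is 13.

13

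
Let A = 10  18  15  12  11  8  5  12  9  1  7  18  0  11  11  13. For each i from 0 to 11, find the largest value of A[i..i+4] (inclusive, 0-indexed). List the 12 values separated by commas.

10 18 15 12 11 → max 18
18 15 12 11 8 → max 18
15 12 11 8 5 → max 15
12 11 8 5 12 → max 12
11 8 5 12 9 → max 12
8 5 12 9 1 → max 12
5 12 9 1 7 → max 12
12 9 1 7 18 → max 18
9 1 7 18 0 → max 18
1 7 18 0 11 → max 18
7 18 0 11 11 → max 18
18 0 11 11 13 → max 18

18, 18, 15, 12, 12, 12, 12, 18, 18, 18, 18, 18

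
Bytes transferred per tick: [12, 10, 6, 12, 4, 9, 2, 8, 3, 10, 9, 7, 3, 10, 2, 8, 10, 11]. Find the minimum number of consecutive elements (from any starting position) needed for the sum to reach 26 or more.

add 12: running sum 12 < 26
add 10: running sum 22 < 26
add 6: shortest ending here [12, 10, 6] sum 28, len 3
add 12: shortest ending here [10, 6, 12] sum 28, len 3
add 4: shortest ending here [10, 6, 12, 4] sum 32, len 4
add 9: shortest ending here [6, 12, 4, 9] sum 31, len 4
add 2: shortest ending here [12, 4, 9, 2] sum 27, len 4
add 8: shortest ending here [12, 4, 9, 2, 8] sum 35, len 5
add 3: shortest ending here [4, 9, 2, 8, 3] sum 26, len 5
add 10: shortest ending here [9, 2, 8, 3, 10] sum 32, len 5
add 9: shortest ending here [8, 3, 10, 9] sum 30, len 4
add 7: shortest ending here [10, 9, 7] sum 26, len 3
add 3: shortest ending here [10, 9, 7, 3] sum 29, len 4
add 10: shortest ending here [9, 7, 3, 10] sum 29, len 4
add 2: shortest ending here [9, 7, 3, 10, 2] sum 31, len 5
add 8: shortest ending here [7, 3, 10, 2, 8] sum 30, len 5
add 10: shortest ending here [10, 2, 8, 10] sum 30, len 4
add 11: shortest ending here [8, 10, 11] sum 29, len 3
Shortest qualifying length: 3.

3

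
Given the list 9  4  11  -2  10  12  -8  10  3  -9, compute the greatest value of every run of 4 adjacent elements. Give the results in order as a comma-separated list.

11, 11, 12, 12, 12, 12, 10

Sliding a size-4 window across the 10 values:
[9, 4, 11, -2] → max 11
[4, 11, -2, 10] → max 11
[11, -2, 10, 12] → max 12
[-2, 10, 12, -8] → max 12
[10, 12, -8, 10] → max 12
[12, -8, 10, 3] → max 12
[-8, 10, 3, -9] → max 10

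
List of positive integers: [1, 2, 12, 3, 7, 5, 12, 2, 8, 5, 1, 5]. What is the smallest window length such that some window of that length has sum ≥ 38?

5

add 1: running sum 1 < 38
add 2: running sum 3 < 38
add 12: running sum 15 < 38
add 3: running sum 18 < 38
add 7: running sum 25 < 38
add 5: running sum 30 < 38
end 6: [12, 3, 7, 5, 12] sum 39, len 5
end 7: [12, 3, 7, 5, 12, 2] sum 41, len 6
end 8: [12, 3, 7, 5, 12, 2, 8] sum 49, len 7
end 9: [7, 5, 12, 2, 8, 5] sum 39, len 6
end 10: [7, 5, 12, 2, 8, 5, 1] sum 40, len 7
end 11: [5, 12, 2, 8, 5, 1, 5] sum 38, len 7
Shortest qualifying length: 5.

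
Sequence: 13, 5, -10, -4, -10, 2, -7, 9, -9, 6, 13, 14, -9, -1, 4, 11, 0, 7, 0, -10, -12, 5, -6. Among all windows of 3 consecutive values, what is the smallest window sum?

-24

[13, 5, -10] → sum 8
[5, -10, -4] → sum -9
[-10, -4, -10] → sum -24
[-4, -10, 2] → sum -12
[-10, 2, -7] → sum -15
[2, -7, 9] → sum 4
[-7, 9, -9] → sum -7
[9, -9, 6] → sum 6
[-9, 6, 13] → sum 10
[6, 13, 14] → sum 33
[13, 14, -9] → sum 18
[14, -9, -1] → sum 4
[-9, -1, 4] → sum -6
[-1, 4, 11] → sum 14
[4, 11, 0] → sum 15
[11, 0, 7] → sum 18
[0, 7, 0] → sum 7
[7, 0, -10] → sum -3
[0, -10, -12] → sum -22
[-10, -12, 5] → sum -17
[-12, 5, -6] → sum -13
Smallest of these is -24.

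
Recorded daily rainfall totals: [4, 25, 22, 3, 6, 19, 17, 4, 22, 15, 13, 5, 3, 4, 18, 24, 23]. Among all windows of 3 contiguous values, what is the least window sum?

Each size-3 window and its sum:
(4, 25, 22) → sum 51
(25, 22, 3) → sum 50
(22, 3, 6) → sum 31
(3, 6, 19) → sum 28
(6, 19, 17) → sum 42
(19, 17, 4) → sum 40
(17, 4, 22) → sum 43
(4, 22, 15) → sum 41
(22, 15, 13) → sum 50
(15, 13, 5) → sum 33
(13, 5, 3) → sum 21
(5, 3, 4) → sum 12
(3, 4, 18) → sum 25
(4, 18, 24) → sum 46
(18, 24, 23) → sum 65
Least of these is 12.

12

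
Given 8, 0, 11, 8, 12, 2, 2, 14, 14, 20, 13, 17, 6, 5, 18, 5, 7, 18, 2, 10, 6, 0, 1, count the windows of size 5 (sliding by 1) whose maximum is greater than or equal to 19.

(8, 0, 11, 8, 12) → max 12
(0, 11, 8, 12, 2) → max 12
(11, 8, 12, 2, 2) → max 12
(8, 12, 2, 2, 14) → max 14
(12, 2, 2, 14, 14) → max 14
(2, 2, 14, 14, 20) → max 20  ≥ 19 ✓
(2, 14, 14, 20, 13) → max 20  ≥ 19 ✓
(14, 14, 20, 13, 17) → max 20  ≥ 19 ✓
(14, 20, 13, 17, 6) → max 20  ≥ 19 ✓
(20, 13, 17, 6, 5) → max 20  ≥ 19 ✓
(13, 17, 6, 5, 18) → max 18
(17, 6, 5, 18, 5) → max 18
(6, 5, 18, 5, 7) → max 18
(5, 18, 5, 7, 18) → max 18
(18, 5, 7, 18, 2) → max 18
(5, 7, 18, 2, 10) → max 18
(7, 18, 2, 10, 6) → max 18
(18, 2, 10, 6, 0) → max 18
(2, 10, 6, 0, 1) → max 10
5 windows satisfy the condition.

5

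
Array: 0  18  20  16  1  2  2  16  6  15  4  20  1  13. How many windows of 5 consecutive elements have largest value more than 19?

(0, 18, 20, 16, 1) → max 20  > 19 ✓
(18, 20, 16, 1, 2) → max 20  > 19 ✓
(20, 16, 1, 2, 2) → max 20  > 19 ✓
(16, 1, 2, 2, 16) → max 16
(1, 2, 2, 16, 6) → max 16
(2, 2, 16, 6, 15) → max 16
(2, 16, 6, 15, 4) → max 16
(16, 6, 15, 4, 20) → max 20  > 19 ✓
(6, 15, 4, 20, 1) → max 20  > 19 ✓
(15, 4, 20, 1, 13) → max 20  > 19 ✓
6 windows satisfy the condition.

6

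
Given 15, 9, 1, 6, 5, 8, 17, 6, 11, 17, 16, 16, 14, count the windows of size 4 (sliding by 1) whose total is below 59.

8

(15, 9, 1, 6) → sum 31  < 59 ✓
(9, 1, 6, 5) → sum 21  < 59 ✓
(1, 6, 5, 8) → sum 20  < 59 ✓
(6, 5, 8, 17) → sum 36  < 59 ✓
(5, 8, 17, 6) → sum 36  < 59 ✓
(8, 17, 6, 11) → sum 42  < 59 ✓
(17, 6, 11, 17) → sum 51  < 59 ✓
(6, 11, 17, 16) → sum 50  < 59 ✓
(11, 17, 16, 16) → sum 60
(17, 16, 16, 14) → sum 63
8 windows satisfy the condition.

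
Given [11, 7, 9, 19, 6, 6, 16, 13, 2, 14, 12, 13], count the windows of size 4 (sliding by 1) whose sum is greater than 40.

(11, 7, 9, 19) → sum 46  > 40 ✓
(7, 9, 19, 6) → sum 41  > 40 ✓
(9, 19, 6, 6) → sum 40
(19, 6, 6, 16) → sum 47  > 40 ✓
(6, 6, 16, 13) → sum 41  > 40 ✓
(6, 16, 13, 2) → sum 37
(16, 13, 2, 14) → sum 45  > 40 ✓
(13, 2, 14, 12) → sum 41  > 40 ✓
(2, 14, 12, 13) → sum 41  > 40 ✓
7 windows satisfy the condition.

7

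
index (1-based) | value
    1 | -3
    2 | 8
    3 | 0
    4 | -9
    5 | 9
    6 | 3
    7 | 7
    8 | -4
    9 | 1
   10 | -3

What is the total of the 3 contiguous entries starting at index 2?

Elements at indices 2..4: 8, 0, -9
sum(8, 0, -9) = -1

-1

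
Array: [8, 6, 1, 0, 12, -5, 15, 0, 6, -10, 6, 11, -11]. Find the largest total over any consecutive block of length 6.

29

8 6 1 0 12 -5 → sum 22
6 1 0 12 -5 15 → sum 29
1 0 12 -5 15 0 → sum 23
0 12 -5 15 0 6 → sum 28
12 -5 15 0 6 -10 → sum 18
-5 15 0 6 -10 6 → sum 12
15 0 6 -10 6 11 → sum 28
0 6 -10 6 11 -11 → sum 2
Largest of these is 29.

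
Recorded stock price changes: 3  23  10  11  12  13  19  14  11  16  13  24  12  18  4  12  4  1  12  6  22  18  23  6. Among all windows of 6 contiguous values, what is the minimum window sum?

39

3 23 10 11 12 13 → sum 72
23 10 11 12 13 19 → sum 88
10 11 12 13 19 14 → sum 79
11 12 13 19 14 11 → sum 80
12 13 19 14 11 16 → sum 85
13 19 14 11 16 13 → sum 86
19 14 11 16 13 24 → sum 97
14 11 16 13 24 12 → sum 90
11 16 13 24 12 18 → sum 94
16 13 24 12 18 4 → sum 87
13 24 12 18 4 12 → sum 83
24 12 18 4 12 4 → sum 74
12 18 4 12 4 1 → sum 51
18 4 12 4 1 12 → sum 51
4 12 4 1 12 6 → sum 39
12 4 1 12 6 22 → sum 57
4 1 12 6 22 18 → sum 63
1 12 6 22 18 23 → sum 82
12 6 22 18 23 6 → sum 87
Minimum of these is 39.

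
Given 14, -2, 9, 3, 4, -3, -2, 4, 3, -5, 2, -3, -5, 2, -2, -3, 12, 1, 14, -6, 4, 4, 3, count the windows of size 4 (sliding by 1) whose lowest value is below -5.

4

14 -2 9 3 → min -2
-2 9 3 4 → min -2
9 3 4 -3 → min -3
3 4 -3 -2 → min -3
4 -3 -2 4 → min -3
-3 -2 4 3 → min -3
-2 4 3 -5 → min -5
4 3 -5 2 → min -5
3 -5 2 -3 → min -5
-5 2 -3 -5 → min -5
2 -3 -5 2 → min -5
-3 -5 2 -2 → min -5
-5 2 -2 -3 → min -5
2 -2 -3 12 → min -3
-2 -3 12 1 → min -3
-3 12 1 14 → min -3
12 1 14 -6 → min -6  < -5 ✓
1 14 -6 4 → min -6  < -5 ✓
14 -6 4 4 → min -6  < -5 ✓
-6 4 4 3 → min -6  < -5 ✓
4 windows satisfy the condition.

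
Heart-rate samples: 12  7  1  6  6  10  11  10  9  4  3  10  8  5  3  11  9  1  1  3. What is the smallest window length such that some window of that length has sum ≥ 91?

12

Extend right; whenever the sum reaches 91, record the length and shrink from the left:
add 12: running sum 12 < 91
add 7: running sum 19 < 91
add 1: running sum 20 < 91
add 6: running sum 26 < 91
add 6: running sum 32 < 91
add 10: running sum 42 < 91
add 11: running sum 53 < 91
add 10: running sum 63 < 91
add 9: running sum 72 < 91
add 4: running sum 76 < 91
add 3: running sum 79 < 91
add 10: running sum 89 < 91
add 8: shortest ending here [12, 7, 1, 6, 6, 10, 11, 10, 9, 4, 3, 10, 8] sum 97, len 13
add 5: shortest ending here [12, 7, 1, 6, 6, 10, 11, 10, 9, 4, 3, 10, 8, 5] sum 102, len 14
add 3: shortest ending here [7, 1, 6, 6, 10, 11, 10, 9, 4, 3, 10, 8, 5, 3] sum 93, len 14
add 11: shortest ending here [6, 6, 10, 11, 10, 9, 4, 3, 10, 8, 5, 3, 11] sum 96, len 13
add 9: shortest ending here [10, 11, 10, 9, 4, 3, 10, 8, 5, 3, 11, 9] sum 93, len 12
add 1: shortest ending here [10, 11, 10, 9, 4, 3, 10, 8, 5, 3, 11, 9, 1] sum 94, len 13
add 1: shortest ending here [10, 11, 10, 9, 4, 3, 10, 8, 5, 3, 11, 9, 1, 1] sum 95, len 14
add 3: shortest ending here [10, 11, 10, 9, 4, 3, 10, 8, 5, 3, 11, 9, 1, 1, 3] sum 98, len 15
Shortest qualifying length: 12.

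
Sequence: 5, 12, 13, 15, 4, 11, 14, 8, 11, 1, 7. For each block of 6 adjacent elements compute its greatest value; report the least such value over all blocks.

14

5 12 13 15 4 11 → max 15
12 13 15 4 11 14 → max 15
13 15 4 11 14 8 → max 15
15 4 11 14 8 11 → max 15
4 11 14 8 11 1 → max 14
11 14 8 11 1 7 → max 14
Least of these is 14.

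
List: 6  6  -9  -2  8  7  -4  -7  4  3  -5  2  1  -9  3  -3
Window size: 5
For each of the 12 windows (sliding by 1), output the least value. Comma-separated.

-9, -9, -9, -7, -7, -7, -7, -7, -5, -9, -9, -9

(6, 6, -9, -2, 8) → min -9
(6, -9, -2, 8, 7) → min -9
(-9, -2, 8, 7, -4) → min -9
(-2, 8, 7, -4, -7) → min -7
(8, 7, -4, -7, 4) → min -7
(7, -4, -7, 4, 3) → min -7
(-4, -7, 4, 3, -5) → min -7
(-7, 4, 3, -5, 2) → min -7
(4, 3, -5, 2, 1) → min -5
(3, -5, 2, 1, -9) → min -9
(-5, 2, 1, -9, 3) → min -9
(2, 1, -9, 3, -3) → min -9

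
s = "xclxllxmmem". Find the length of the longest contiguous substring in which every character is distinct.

[x] len 1
[x, c] len 2
[x, c, l] len 3
[c, l, x] len 3
[x, l] len 2
[l] len 1
[l, x] len 2
[l, x, m] len 3
[m] len 1
[m, e] len 2
[e, m] len 2
Longest all-distinct length: 3.

3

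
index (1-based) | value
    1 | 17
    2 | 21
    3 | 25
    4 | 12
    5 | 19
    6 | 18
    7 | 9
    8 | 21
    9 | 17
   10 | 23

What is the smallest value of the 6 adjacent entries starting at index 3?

Elements at indices 3..8: 25, 12, 19, 18, 9, 21
min(25, 12, 19, 18, 9, 21) = 9

9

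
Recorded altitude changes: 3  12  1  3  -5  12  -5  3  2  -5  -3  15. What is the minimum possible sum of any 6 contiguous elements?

Window sums for each of the 7 positions:
3 12 1 3 -5 12 → sum 26
12 1 3 -5 12 -5 → sum 18
1 3 -5 12 -5 3 → sum 9
3 -5 12 -5 3 2 → sum 10
-5 12 -5 3 2 -5 → sum 2
12 -5 3 2 -5 -3 → sum 4
-5 3 2 -5 -3 15 → sum 7
Minimum of these is 2.

2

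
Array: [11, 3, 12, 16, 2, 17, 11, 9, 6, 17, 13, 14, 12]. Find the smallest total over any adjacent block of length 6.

11 3 12 16 2 17 → sum 61
3 12 16 2 17 11 → sum 61
12 16 2 17 11 9 → sum 67
16 2 17 11 9 6 → sum 61
2 17 11 9 6 17 → sum 62
17 11 9 6 17 13 → sum 73
11 9 6 17 13 14 → sum 70
9 6 17 13 14 12 → sum 71
Smallest of these is 61.

61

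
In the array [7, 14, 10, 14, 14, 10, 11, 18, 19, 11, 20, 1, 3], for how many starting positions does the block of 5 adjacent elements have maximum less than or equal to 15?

3

[7, 14, 10, 14, 14] → max 14  ≤ 15 ✓
[14, 10, 14, 14, 10] → max 14  ≤ 15 ✓
[10, 14, 14, 10, 11] → max 14  ≤ 15 ✓
[14, 14, 10, 11, 18] → max 18
[14, 10, 11, 18, 19] → max 19
[10, 11, 18, 19, 11] → max 19
[11, 18, 19, 11, 20] → max 20
[18, 19, 11, 20, 1] → max 20
[19, 11, 20, 1, 3] → max 20
3 windows satisfy the condition.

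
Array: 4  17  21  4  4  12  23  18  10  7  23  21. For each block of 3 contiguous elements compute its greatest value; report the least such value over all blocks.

12

4 17 21 → max 21
17 21 4 → max 21
21 4 4 → max 21
4 4 12 → max 12
4 12 23 → max 23
12 23 18 → max 23
23 18 10 → max 23
18 10 7 → max 18
10 7 23 → max 23
7 23 21 → max 23
Least of these is 12.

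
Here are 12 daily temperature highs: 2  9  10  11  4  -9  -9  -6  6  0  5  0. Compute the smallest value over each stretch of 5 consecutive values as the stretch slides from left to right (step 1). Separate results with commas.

2, -9, -9, -9, -9, -9, -9, -6

Sliding a size-5 window across the 12 values:
(2, 9, 10, 11, 4) → min 2
(9, 10, 11, 4, -9) → min -9
(10, 11, 4, -9, -9) → min -9
(11, 4, -9, -9, -6) → min -9
(4, -9, -9, -6, 6) → min -9
(-9, -9, -6, 6, 0) → min -9
(-9, -6, 6, 0, 5) → min -9
(-6, 6, 0, 5, 0) → min -6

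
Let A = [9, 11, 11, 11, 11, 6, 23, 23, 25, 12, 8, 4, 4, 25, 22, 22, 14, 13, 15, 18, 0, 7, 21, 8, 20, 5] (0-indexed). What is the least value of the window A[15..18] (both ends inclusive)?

Elements at indices 15..18: 22, 14, 13, 15
min(22, 14, 13, 15) = 13

13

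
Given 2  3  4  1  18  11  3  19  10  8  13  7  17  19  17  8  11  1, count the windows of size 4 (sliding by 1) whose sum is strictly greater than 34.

11

(2, 3, 4, 1) → sum 10
(3, 4, 1, 18) → sum 26
(4, 1, 18, 11) → sum 34
(1, 18, 11, 3) → sum 33
(18, 11, 3, 19) → sum 51  > 34 ✓
(11, 3, 19, 10) → sum 43  > 34 ✓
(3, 19, 10, 8) → sum 40  > 34 ✓
(19, 10, 8, 13) → sum 50  > 34 ✓
(10, 8, 13, 7) → sum 38  > 34 ✓
(8, 13, 7, 17) → sum 45  > 34 ✓
(13, 7, 17, 19) → sum 56  > 34 ✓
(7, 17, 19, 17) → sum 60  > 34 ✓
(17, 19, 17, 8) → sum 61  > 34 ✓
(19, 17, 8, 11) → sum 55  > 34 ✓
(17, 8, 11, 1) → sum 37  > 34 ✓
11 windows satisfy the condition.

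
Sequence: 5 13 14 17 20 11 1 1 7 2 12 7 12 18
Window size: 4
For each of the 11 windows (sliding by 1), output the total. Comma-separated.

49, 64, 62, 49, 33, 20, 11, 22, 28, 33, 49

(5, 13, 14, 17) → sum 49
(13, 14, 17, 20) → sum 64
(14, 17, 20, 11) → sum 62
(17, 20, 11, 1) → sum 49
(20, 11, 1, 1) → sum 33
(11, 1, 1, 7) → sum 20
(1, 1, 7, 2) → sum 11
(1, 7, 2, 12) → sum 22
(7, 2, 12, 7) → sum 28
(2, 12, 7, 12) → sum 33
(12, 7, 12, 18) → sum 49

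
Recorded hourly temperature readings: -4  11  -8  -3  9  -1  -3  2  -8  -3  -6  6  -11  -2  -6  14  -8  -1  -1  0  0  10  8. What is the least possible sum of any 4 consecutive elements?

Window sums for each of the 20 positions:
-4 11 -8 -3 → sum -4
11 -8 -3 9 → sum 9
-8 -3 9 -1 → sum -3
-3 9 -1 -3 → sum 2
9 -1 -3 2 → sum 7
-1 -3 2 -8 → sum -10
-3 2 -8 -3 → sum -12
2 -8 -3 -6 → sum -15
-8 -3 -6 6 → sum -11
-3 -6 6 -11 → sum -14
-6 6 -11 -2 → sum -13
6 -11 -2 -6 → sum -13
-11 -2 -6 14 → sum -5
-2 -6 14 -8 → sum -2
-6 14 -8 -1 → sum -1
14 -8 -1 -1 → sum 4
-8 -1 -1 0 → sum -10
-1 -1 0 0 → sum -2
-1 0 0 10 → sum 9
0 0 10 8 → sum 18
Least of these is -15.

-15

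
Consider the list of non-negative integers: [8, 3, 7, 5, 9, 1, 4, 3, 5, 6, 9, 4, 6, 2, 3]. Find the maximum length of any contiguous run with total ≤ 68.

14

Extend to the right; shrink from the left whenever the sum exceeds 68:
[8] sum 8 len 1
[8, 3] sum 11 len 2
[8, 3, 7] sum 18 len 3
[8, 3, 7, 5] sum 23 len 4
[8, 3, 7, 5, 9] sum 32 len 5
[8, 3, 7, 5, 9, 1] sum 33 len 6
[8, 3, 7, 5, 9, 1, 4] sum 37 len 7
[8, 3, 7, 5, 9, 1, 4, 3] sum 40 len 8
[8, 3, 7, 5, 9, 1, 4, 3, 5] sum 45 len 9
[8, 3, 7, 5, 9, 1, 4, 3, 5, 6] sum 51 len 10
[8, 3, 7, 5, 9, 1, 4, 3, 5, 6, 9] sum 60 len 11
[8, 3, 7, 5, 9, 1, 4, 3, 5, 6, 9, 4] sum 64 len 12
[3, 7, 5, 9, 1, 4, 3, 5, 6, 9, 4, 6] sum 62 len 12
[3, 7, 5, 9, 1, 4, 3, 5, 6, 9, 4, 6, 2] sum 64 len 13
[3, 7, 5, 9, 1, 4, 3, 5, 6, 9, 4, 6, 2, 3] sum 67 len 14
Longest length seen: 14.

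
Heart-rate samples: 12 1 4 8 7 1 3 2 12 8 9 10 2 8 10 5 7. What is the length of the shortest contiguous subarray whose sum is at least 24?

add 12: running sum 12 < 24
add 1: running sum 13 < 24
add 4: running sum 17 < 24
end 3: [12, 1, 4, 8] sum 25, len 4
end 4: [12, 1, 4, 8, 7] sum 32, len 5
end 5: [12, 1, 4, 8, 7, 1] sum 33, len 6
end 6: [1, 4, 8, 7, 1, 3] sum 24, len 6
end 7: [4, 8, 7, 1, 3, 2] sum 25, len 6
end 8: [7, 1, 3, 2, 12] sum 25, len 5
end 9: [3, 2, 12, 8] sum 25, len 4
end 10: [12, 8, 9] sum 29, len 3
end 11: [8, 9, 10] sum 27, len 3
end 12: [8, 9, 10, 2] sum 29, len 4
end 13: [9, 10, 2, 8] sum 29, len 4
end 14: [10, 2, 8, 10] sum 30, len 4
end 15: [2, 8, 10, 5] sum 25, len 4
end 16: [8, 10, 5, 7] sum 30, len 4
Shortest qualifying length: 3.

3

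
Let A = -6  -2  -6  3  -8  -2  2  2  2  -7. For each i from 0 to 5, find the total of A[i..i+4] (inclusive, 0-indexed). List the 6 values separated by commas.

[-6, -2, -6, 3, -8] → sum -19
[-2, -6, 3, -8, -2] → sum -15
[-6, 3, -8, -2, 2] → sum -11
[3, -8, -2, 2, 2] → sum -3
[-8, -2, 2, 2, 2] → sum -4
[-2, 2, 2, 2, -7] → sum -3

-19, -15, -11, -3, -4, -3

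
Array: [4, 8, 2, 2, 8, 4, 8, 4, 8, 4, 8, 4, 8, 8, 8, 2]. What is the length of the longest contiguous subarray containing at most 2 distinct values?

11

add 4: window [4] (1 distinct), len 1
add 8: window [4, 8] (2 distinct), len 2
add 2: window [8, 2] (2 distinct), len 2
add 2: window [8, 2, 2] (2 distinct), len 3
add 8: window [8, 2, 2, 8] (2 distinct), len 4
add 4: window [8, 4] (2 distinct), len 2
add 8: window [8, 4, 8] (2 distinct), len 3
add 4: window [8, 4, 8, 4] (2 distinct), len 4
add 8: window [8, 4, 8, 4, 8] (2 distinct), len 5
add 4: window [8, 4, 8, 4, 8, 4] (2 distinct), len 6
add 8: window [8, 4, 8, 4, 8, 4, 8] (2 distinct), len 7
add 4: window [8, 4, 8, 4, 8, 4, 8, 4] (2 distinct), len 8
add 8: window [8, 4, 8, 4, 8, 4, 8, 4, 8] (2 distinct), len 9
add 8: window [8, 4, 8, 4, 8, 4, 8, 4, 8, 8] (2 distinct), len 10
add 8: window [8, 4, 8, 4, 8, 4, 8, 4, 8, 8, 8] (2 distinct), len 11
add 2: window [8, 8, 8, 2] (2 distinct), len 4
Longest length with ≤2 distinct: 11.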